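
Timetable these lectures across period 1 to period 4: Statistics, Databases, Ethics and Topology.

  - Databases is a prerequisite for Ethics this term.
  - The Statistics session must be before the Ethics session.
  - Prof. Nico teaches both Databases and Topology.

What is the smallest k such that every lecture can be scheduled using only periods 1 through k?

2 periods

The precedence chain requires at least 2 distinct periods.
2 works (last occupied period: period 2): for example Statistics in period 1, Topology in period 2, Ethics in period 2, Databases in period 1.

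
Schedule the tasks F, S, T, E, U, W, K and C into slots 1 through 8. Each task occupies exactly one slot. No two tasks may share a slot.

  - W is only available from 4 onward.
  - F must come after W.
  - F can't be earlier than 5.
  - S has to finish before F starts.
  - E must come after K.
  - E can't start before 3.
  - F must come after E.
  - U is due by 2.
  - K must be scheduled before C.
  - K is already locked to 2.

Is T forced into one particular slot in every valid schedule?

No

T can be 3 (e.g. E -> 5; F -> 7; U -> 1; T -> 3; C -> 8; S -> 6; W -> 4; K -> 2) or 4 (e.g. U=1; F=7; E=3; K=2; W=5; C=8; S=6; T=4).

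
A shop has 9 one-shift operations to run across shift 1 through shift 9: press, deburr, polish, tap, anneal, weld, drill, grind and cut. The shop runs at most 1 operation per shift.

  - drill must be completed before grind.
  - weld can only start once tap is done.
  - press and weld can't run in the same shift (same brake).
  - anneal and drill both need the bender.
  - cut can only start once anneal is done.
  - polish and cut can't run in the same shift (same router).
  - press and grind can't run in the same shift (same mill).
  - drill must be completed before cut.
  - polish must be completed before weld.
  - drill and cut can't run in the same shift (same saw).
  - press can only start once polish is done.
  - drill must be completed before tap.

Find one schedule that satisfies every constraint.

deburr=shift 9, weld=shift 4, press=shift 7, cut=shift 6, grind=shift 8, anneal=shift 5, polish=shift 2, tap=shift 3, drill=shift 1

Checking: polish(shift 2) before weld(shift 4); tap(shift 3) before weld(shift 4); drill(shift 1) before grind(shift 8); anneal(shift 5) before cut(shift 6); polish(shift 2) before press(shift 7); drill(shift 1) before cut(shift 6); drill(shift 1) before tap(shift 3); press(shift 7) != grind(shift 8); anneal(shift 5) != drill(shift 1); drill(shift 1) != cut(shift 6); press(shift 7) != weld(shift 4); polish(shift 2) != cut(shift 6); max 1 per shift (cap 1).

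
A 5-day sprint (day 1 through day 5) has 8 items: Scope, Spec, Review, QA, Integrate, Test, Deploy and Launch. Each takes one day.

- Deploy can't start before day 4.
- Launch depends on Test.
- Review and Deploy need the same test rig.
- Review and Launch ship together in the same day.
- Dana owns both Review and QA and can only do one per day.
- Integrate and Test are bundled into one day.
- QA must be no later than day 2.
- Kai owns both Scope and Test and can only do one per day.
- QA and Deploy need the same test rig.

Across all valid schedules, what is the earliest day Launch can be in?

Precedence pushes Launch to at least day 2.
Launch at day 2 is achievable: Test in day 1; Scope in day 2; Deploy in day 4; QA in day 1; Review in day 2; Launch in day 2; Integrate in day 1; Spec in day 1.

day 2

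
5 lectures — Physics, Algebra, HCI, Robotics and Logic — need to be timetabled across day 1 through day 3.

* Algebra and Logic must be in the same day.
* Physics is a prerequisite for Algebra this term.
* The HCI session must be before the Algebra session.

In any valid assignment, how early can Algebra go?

day 2

Precedence pushes Algebra to at least day 2.
Algebra at day 2 is achievable: Logic=day 2, Physics=day 1, Robotics=day 1, HCI=day 1, Algebra=day 2.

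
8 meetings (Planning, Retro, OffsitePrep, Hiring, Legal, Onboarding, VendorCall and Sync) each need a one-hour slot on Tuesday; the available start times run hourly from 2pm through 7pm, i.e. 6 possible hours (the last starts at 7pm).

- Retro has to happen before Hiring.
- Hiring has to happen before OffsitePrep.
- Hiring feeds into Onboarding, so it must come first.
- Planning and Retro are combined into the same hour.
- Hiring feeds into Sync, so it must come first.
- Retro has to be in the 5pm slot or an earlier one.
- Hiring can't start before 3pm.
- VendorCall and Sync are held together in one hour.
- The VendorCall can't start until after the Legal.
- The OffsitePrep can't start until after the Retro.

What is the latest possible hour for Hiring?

Hiring is available from 3pm; downstream work caps Hiring at 6pm.
Hiring at 6pm is achievable: Sync in 7pm; OffsitePrep in 7pm; VendorCall in 7pm; Onboarding in 7pm; Planning in 2pm; Hiring in 6pm; Legal in 2pm; Retro in 2pm.

6pm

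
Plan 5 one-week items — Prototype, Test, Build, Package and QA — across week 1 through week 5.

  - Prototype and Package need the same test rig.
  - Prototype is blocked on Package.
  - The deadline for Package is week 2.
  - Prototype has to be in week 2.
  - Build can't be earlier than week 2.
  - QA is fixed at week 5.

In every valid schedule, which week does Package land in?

week 1

Package's window is week 1–week 2.
Prototype is fixed at week 2, and Package can't share a week with Prototype.
So Package must be week 1.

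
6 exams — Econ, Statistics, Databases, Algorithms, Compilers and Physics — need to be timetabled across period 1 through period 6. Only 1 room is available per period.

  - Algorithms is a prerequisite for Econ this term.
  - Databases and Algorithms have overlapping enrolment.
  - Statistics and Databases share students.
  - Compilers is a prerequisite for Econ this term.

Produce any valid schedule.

Econ -> period 3; Statistics -> period 4; Compilers -> period 2; Physics -> period 6; Databases -> period 5; Algorithms -> period 1

Checking: Compilers(period 2) before Econ(period 3); Algorithms(period 1) before Econ(period 3); Databases(period 5) != Algorithms(period 1); Statistics(period 4) != Databases(period 5); max 1 per period (cap 1).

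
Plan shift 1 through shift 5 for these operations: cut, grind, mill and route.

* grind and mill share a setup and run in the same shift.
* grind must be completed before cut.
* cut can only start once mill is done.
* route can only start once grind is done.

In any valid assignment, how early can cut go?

Precedence pushes cut to at least shift 2.
cut at shift 2 is achievable: mill in shift 1; cut in shift 2; grind in shift 1; route in shift 2.

shift 2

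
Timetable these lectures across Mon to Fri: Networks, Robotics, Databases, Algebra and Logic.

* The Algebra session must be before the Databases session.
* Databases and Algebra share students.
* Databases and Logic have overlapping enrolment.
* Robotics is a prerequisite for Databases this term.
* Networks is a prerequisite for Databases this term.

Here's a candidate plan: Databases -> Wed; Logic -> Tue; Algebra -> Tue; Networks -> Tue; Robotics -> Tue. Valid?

Yes, all constraints hold

The Algebra session must be before the Databases session — holds.
Databases and Algebra share students — holds.
Databases and Logic have overlapping enrolment — holds.
Networks is a prerequisite for Databases this term — holds.
Robotics is a prerequisite for Databases this term — holds.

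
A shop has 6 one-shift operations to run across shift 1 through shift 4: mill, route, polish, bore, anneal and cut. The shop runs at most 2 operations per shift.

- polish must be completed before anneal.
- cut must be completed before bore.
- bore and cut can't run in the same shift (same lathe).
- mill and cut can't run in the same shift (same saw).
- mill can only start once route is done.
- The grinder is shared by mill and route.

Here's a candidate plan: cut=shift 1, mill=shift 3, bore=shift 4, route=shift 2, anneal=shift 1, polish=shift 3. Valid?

No — it violates: polish must be completed before anneal

mill and cut can't run in the same shift (same saw) — holds.
The shop runs at most 2 operations per shift — holds.
cut must be completed before bore — holds.
bore and cut can't run in the same shift (same lathe) — holds.
polish must be completed before anneal — violated.
mill can only start once route is done — holds.
The grinder is shared by mill and route — holds.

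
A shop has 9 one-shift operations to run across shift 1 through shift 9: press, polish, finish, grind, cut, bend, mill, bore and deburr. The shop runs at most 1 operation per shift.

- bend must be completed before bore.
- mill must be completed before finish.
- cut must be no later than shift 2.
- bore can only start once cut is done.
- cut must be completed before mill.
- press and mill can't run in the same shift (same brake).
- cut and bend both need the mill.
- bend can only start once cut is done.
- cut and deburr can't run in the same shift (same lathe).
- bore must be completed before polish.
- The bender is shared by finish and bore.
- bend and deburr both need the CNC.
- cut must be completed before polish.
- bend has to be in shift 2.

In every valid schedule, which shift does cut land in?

cut's window is shift 1–shift 2.
bend is fixed at shift 2, and cut can't share a shift with bend.
So cut must be shift 1.

shift 1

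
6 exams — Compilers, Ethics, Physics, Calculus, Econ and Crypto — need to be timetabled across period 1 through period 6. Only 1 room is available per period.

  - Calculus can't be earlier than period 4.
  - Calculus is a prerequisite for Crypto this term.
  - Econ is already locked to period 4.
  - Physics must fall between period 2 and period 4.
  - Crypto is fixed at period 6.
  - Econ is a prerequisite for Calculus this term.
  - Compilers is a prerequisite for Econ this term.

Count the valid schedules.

Enumerating: Econ -> period 4, Compilers -> period 1, Crypto -> period 6, Calculus -> period 5, Physics -> period 2, Ethics -> period 3 | Physics -> period 2; Calculus -> period 5; Crypto -> period 6; Econ -> period 4; Compilers -> period 3; Ethics -> period 1 | Physics -> period 3; Crypto -> period 6; Calculus -> period 5; Econ -> period 4; Compilers -> period 1; Ethics -> period 2 | Ethics in period 1; Econ in period 4; Compilers in period 2; Physics in period 3; Calculus in period 5; Crypto in period 6.

4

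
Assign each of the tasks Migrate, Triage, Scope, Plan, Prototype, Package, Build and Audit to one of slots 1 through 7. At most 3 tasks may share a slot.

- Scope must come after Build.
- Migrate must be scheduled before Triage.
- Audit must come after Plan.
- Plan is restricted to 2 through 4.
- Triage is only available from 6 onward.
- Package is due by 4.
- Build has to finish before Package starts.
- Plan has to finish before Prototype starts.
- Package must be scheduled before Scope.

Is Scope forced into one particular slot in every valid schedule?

No

Scope can be 3 (e.g. Audit in 3, Migrate in 1, Build in 1, Plan in 2, Prototype in 3, Triage in 6, Scope in 3, Package in 2) or 4 (e.g. Triage -> 6; Plan -> 2; Build -> 1; Prototype -> 3; Audit -> 3; Migrate -> 1; Package -> 2; Scope -> 4).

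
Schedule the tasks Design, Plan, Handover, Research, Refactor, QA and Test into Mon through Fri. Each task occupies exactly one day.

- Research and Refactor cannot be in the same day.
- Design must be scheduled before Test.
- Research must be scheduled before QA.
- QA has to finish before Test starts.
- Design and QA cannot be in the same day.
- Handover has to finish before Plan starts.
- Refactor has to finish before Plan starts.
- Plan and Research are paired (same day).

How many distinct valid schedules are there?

20

Splitting on Design: it can be Mon (7), Tue (7), Wed (5), Thu (1). Listing each branch's schedules as (Plan, Handover, Research, Refactor, QA, Test):
Design=Mon: (Tue,Mon,Tue,Mon,Wed,Thu) (Tue,Mon,Tue,Mon,Wed,Fri) (Tue,Mon,Tue,Mon,Thu,Fri) (Wed,Mon,Wed,Mon,Thu,Fri) (Wed,Mon,Wed,Tue,Thu,Fri) (Wed,Tue,Wed,Mon,Thu,Fri) (Wed,Tue,Wed,Tue,Thu,Fri) — 7.
Design=Tue: (Tue,Mon,Tue,Mon,Wed,Thu) (Tue,Mon,Tue,Mon,Wed,Fri) (Tue,Mon,Tue,Mon,Thu,Fri) (Wed,Mon,Wed,Mon,Thu,Fri) (Wed,Mon,Wed,Tue,Thu,Fri) (Wed,Tue,Wed,Mon,Thu,Fri) (Wed,Tue,Wed,Tue,Thu,Fri) — 7.
Design=Wed: (Tue,Mon,Tue,Mon,Thu,Fri) (Wed,Mon,Wed,Mon,Thu,Fri) (Wed,Mon,Wed,Tue,Thu,Fri) (Wed,Tue,Wed,Mon,Thu,Fri) (Wed,Tue,Wed,Tue,Thu,Fri) — 5.
Design=Thu: (Tue,Mon,Tue,Mon,Wed,Fri) — 1.
Summing: 7 + 7 + 5 + 1 = 20.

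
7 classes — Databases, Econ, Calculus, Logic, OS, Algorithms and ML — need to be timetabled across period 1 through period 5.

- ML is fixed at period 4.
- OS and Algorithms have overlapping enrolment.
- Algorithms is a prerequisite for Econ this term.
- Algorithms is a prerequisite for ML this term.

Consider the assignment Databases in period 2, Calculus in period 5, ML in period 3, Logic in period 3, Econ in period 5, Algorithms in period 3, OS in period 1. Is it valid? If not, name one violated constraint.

OS and Algorithms have overlapping enrolment — holds.
Algorithms is a prerequisite for ML this term — violated.
Algorithms is a prerequisite for Econ this term — holds.
ML is fixed at period 4 — violated.

Invalid. ML is fixed at period 4.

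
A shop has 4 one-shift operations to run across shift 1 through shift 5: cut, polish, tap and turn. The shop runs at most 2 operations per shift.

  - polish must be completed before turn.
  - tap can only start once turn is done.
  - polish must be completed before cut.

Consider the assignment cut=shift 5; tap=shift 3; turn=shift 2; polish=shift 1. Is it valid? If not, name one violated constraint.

Yes, all constraints hold

polish must be completed before cut — holds.
The shop runs at most 2 operations per shift — holds.
polish must be completed before turn — holds.
tap can only start once turn is done — holds.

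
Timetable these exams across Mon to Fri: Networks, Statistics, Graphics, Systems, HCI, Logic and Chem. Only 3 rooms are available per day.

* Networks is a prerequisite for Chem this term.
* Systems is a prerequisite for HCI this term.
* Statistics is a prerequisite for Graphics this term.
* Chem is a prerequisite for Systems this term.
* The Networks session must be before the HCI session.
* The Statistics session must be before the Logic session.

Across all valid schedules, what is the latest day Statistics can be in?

Thu

Downstream work caps Statistics at Thu.
Statistics at Thu is achievable: Statistics=Thu; Networks=Mon; Graphics=Fri; Systems=Wed; Chem=Tue; HCI=Thu; Logic=Fri.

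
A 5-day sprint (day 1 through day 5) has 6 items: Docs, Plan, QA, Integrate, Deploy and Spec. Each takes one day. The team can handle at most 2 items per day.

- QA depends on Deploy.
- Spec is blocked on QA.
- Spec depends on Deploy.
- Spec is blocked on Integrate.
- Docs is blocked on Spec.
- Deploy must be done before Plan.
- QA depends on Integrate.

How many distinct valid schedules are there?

Splitting on Docs: it can be day 4 (4), day 5 (22). Listing each branch's schedules as (Plan, QA, Integrate, Deploy, Spec) by day number:
Docs=day 4: (2,2,1,1,3) (3,2,1,1,3) (4,2,1,1,3) (5,2,1,1,3) — 4.
Docs=day 5: (2,2,1,1,3) (2,2,1,1,4) (2,3,1,1,4) (2,3,2,1,4) (3,2,1,1,3) (3,2,1,1,4) (3,3,1,1,4) (3,3,1,2,4) (3,3,2,1,4) (3,3,2,2,4) (4,2,1,1,3) (4,2,1,1,4) (4,3,1,1,4) (4,3,1,2,4) (4,3,2,1,4) (4,3,2,2,4) (5,2,1,1,3) (5,2,1,1,4) (5,3,1,1,4) (5,3,1,2,4) (5,3,2,1,4) (5,3,2,2,4) — 22.
Summing: 4 + 22 = 26.

26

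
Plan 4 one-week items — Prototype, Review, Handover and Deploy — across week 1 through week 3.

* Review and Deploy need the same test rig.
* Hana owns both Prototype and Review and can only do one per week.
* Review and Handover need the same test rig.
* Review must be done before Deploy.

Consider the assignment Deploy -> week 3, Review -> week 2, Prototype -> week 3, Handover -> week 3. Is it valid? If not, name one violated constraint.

Yes, all constraints hold

Review and Handover need the same test rig — holds.
Hana owns both Prototype and Review and can only do one per week — holds.
Review and Deploy need the same test rig — holds.
Review must be done before Deploy — holds.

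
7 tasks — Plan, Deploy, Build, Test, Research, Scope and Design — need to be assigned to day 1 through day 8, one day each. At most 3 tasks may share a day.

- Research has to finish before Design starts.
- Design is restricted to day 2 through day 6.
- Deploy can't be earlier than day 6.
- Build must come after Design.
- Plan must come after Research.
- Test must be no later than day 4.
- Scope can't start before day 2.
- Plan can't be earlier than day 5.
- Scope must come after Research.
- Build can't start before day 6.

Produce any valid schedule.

Build=day 6, Deploy=day 6, Plan=day 5, Design=day 2, Research=day 1, Scope=day 2, Test=day 1

Checking: Research(day 1) before Scope(day 2); Design(day 2) before Build(day 6); Research(day 1) before Plan(day 5); Research(day 1) before Design(day 2); Deploy=day 6 in [day 6,day 8]; Design=day 2 in [day 2,day 6]; Test=day 1 in [day 1,day 4]; Plan=day 5 in [day 5,day 8]; Scope=day 2 in [day 2,day 8]; Build=day 6 in [day 6,day 8]; max 2 per day (cap 3).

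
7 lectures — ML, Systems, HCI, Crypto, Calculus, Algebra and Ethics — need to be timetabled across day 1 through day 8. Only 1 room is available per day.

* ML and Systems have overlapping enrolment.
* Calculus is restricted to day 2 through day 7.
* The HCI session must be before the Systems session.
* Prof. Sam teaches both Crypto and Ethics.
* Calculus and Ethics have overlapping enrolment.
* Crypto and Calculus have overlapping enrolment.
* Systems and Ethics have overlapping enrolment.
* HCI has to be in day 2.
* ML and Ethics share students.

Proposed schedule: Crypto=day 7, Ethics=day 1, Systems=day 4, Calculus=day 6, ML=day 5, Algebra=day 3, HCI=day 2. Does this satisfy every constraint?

Yes

ML and Systems have overlapping enrolment — holds.
Calculus and Ethics have overlapping enrolment — holds.
Crypto and Calculus have overlapping enrolment — holds.
HCI has to be in day 2 — holds.
Only 1 room is available per day — holds.
Calculus is restricted to day 2 through day 7 — holds.
Systems and Ethics have overlapping enrolment — holds.
The HCI session must be before the Systems session — holds.
Prof. Sam teaches both Crypto and Ethics — holds.
ML and Ethics share students — holds.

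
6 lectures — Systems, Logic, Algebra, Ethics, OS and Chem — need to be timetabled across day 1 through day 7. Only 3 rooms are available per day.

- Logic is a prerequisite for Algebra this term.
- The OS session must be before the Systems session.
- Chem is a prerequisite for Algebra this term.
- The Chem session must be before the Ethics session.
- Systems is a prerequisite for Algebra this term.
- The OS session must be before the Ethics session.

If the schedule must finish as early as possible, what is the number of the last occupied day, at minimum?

The precedence chain requires at least 3 distinct days.
With at most 3 per day and 6 lectures, at least 2 days are needed.
3 works (last occupied day: day 3): for example Algebra -> day 3; Systems -> day 2; Logic -> day 1; OS -> day 1; Ethics -> day 2; Chem -> day 1.

day 3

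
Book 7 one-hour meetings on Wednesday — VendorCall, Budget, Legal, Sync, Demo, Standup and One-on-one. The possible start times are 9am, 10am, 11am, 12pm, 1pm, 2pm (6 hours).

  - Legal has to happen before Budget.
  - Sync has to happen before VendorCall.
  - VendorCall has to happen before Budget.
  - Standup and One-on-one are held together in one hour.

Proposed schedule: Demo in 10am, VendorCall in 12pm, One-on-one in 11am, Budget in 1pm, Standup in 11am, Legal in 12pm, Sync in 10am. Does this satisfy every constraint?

Standup and One-on-one are held together in one hour — holds.
Sync has to happen before VendorCall — holds.
Legal has to happen before Budget — holds.
VendorCall has to happen before Budget — holds.

Yes, all constraints hold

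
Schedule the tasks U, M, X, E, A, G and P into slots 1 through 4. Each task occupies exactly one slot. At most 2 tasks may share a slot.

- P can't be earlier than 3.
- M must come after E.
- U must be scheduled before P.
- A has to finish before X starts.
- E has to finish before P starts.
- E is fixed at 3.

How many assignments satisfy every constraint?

Splitting on U: it can be 1 (5), 2 (5), 3 (2). Listing each branch's schedules as (M, X, E, A, G, P):
U=1: (4,2,3,1,2,4) (4,2,3,1,3,4) (4,3,3,1,2,4) (4,3,3,2,1,4) (4,3,3,2,2,4) — 5.
U=2: (4,2,3,1,1,4) (4,2,3,1,3,4) (4,3,3,1,1,4) (4,3,3,1,2,4) (4,3,3,2,1,4) — 5.
U=3: (4,2,3,1,1,4) (4,2,3,1,2,4) — 2.
Summing: 5 + 5 + 2 = 12.

12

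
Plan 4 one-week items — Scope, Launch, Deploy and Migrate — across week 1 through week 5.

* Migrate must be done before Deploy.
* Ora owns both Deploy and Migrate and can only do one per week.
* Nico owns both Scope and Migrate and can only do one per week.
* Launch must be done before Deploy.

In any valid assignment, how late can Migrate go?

week 4

Downstream work caps Migrate at week 4.
Migrate at week 4 is achievable: Launch in week 1, Scope in week 1, Migrate in week 4, Deploy in week 5.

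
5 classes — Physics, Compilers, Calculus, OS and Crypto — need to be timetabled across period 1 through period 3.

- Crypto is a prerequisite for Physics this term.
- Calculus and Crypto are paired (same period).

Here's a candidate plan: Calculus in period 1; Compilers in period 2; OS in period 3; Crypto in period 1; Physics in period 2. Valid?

Yes

Crypto is a prerequisite for Physics this term — holds.
Calculus and Crypto are paired (same period) — holds.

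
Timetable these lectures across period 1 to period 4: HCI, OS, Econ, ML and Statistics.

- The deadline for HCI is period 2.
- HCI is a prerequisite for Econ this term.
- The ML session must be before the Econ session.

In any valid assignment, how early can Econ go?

Precedence pushes Econ to at least period 2.
Econ at period 2 is achievable: Econ in period 2; Statistics in period 1; ML in period 1; HCI in period 1; OS in period 1.

period 2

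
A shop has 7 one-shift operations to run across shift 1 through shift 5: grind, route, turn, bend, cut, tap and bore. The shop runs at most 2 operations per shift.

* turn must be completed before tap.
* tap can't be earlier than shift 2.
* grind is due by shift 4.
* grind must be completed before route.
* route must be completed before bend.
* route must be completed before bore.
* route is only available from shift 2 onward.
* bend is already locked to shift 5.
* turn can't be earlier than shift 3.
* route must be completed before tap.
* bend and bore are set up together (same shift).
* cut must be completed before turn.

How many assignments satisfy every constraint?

6

Splitting on grind: it can be shift 1 (4), shift 2 (2). Listing each branch's schedules as (route, turn, bend, cut, tap, bore) by shift number:
grind=shift 1: (2,3,5,1,4,5) (2,3,5,2,4,5) (3,3,5,1,4,5) (3,3,5,2,4,5) — 4.
grind=shift 2: (3,3,5,1,4,5) (3,3,5,2,4,5) — 2.
Summing: 4 + 2 = 6.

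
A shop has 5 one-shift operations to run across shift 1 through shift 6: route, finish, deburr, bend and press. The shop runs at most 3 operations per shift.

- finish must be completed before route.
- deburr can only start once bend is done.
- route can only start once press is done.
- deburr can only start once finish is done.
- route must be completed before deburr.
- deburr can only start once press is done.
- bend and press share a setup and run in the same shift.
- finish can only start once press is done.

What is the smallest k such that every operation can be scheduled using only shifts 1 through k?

4

The precedence chain requires at least 4 distinct shifts.
With at most 3 per shift and 5 operations, at least 2 shifts are needed.
4 works (last occupied shift: shift 4): for example bend in shift 1; finish in shift 2; press in shift 1; deburr in shift 4; route in shift 3.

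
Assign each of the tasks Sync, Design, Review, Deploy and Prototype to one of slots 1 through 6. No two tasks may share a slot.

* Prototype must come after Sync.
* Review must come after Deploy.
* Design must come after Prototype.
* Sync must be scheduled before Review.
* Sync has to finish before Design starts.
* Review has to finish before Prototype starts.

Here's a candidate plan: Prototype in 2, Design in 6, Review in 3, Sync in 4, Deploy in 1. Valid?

Prototype must come after Sync — violated.
No two tasks may share a slot — holds.
Review must come after Deploy — holds.
Design must come after Prototype — holds.
Sync must be scheduled before Review — violated.
Review has to finish before Prototype starts — violated.
Sync has to finish before Design starts — holds.

Invalid. Prototype must come after Sync.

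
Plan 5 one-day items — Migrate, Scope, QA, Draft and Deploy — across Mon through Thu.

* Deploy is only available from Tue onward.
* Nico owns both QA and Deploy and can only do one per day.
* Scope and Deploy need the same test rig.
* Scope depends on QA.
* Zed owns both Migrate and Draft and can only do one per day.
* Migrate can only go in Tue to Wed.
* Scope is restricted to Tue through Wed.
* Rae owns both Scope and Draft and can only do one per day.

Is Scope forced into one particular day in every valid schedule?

No

Scope can be Tue (e.g. Migrate=Tue, QA=Mon, Scope=Tue, Deploy=Wed, Draft=Mon) or Wed (e.g. Draft=Mon, Deploy=Tue, QA=Mon, Migrate=Tue, Scope=Wed).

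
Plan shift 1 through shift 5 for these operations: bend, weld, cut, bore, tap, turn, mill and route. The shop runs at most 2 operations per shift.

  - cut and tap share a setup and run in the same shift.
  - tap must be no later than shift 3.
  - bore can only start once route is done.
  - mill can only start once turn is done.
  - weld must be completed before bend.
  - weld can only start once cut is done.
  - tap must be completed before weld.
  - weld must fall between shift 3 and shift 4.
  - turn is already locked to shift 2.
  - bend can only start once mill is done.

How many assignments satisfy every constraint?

Splitting on bend: it can be shift 4 (3), shift 5 (21). Listing each branch's schedules as (weld, cut, bore, tap, turn, mill, route) by shift number:
bend=shift 4: (3,1,4,1,2,3,2) (3,1,5,1,2,3,2) (3,1,5,1,2,3,4) — 3.
bend=shift 5: (3,1,3,1,2,4,2) (3,1,4,1,2,3,2) (3,1,4,1,2,4,2) (3,1,4,1,2,4,3) (3,1,5,1,2,3,2) (3,1,5,1,2,3,4) (3,1,5,1,2,4,2) (3,1,5,1,2,4,3) (3,1,5,1,2,4,4) (4,1,3,1,2,3,2) (4,1,3,1,2,4,2) (4,1,4,1,2,3,2) (4,1,4,1,2,3,3) (4,1,5,1,2,3,2) (4,1,5,1,2,3,3) (4,1,5,1,2,3,4) (4,1,5,1,2,4,2) (4,1,5,1,2,4,3) (4,3,2,3,2,4,1) (4,3,5,3,2,4,1) (4,3,5,3,2,4,2) — 21.
Summing: 3 + 21 = 24.

24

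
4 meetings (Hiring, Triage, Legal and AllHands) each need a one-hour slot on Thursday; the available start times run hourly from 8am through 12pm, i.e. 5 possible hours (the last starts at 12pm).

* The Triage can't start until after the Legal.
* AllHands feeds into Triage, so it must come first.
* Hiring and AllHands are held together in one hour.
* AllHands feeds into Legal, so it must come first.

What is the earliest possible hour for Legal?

9am

Precedence pushes Legal to at least 9am; downstream work caps Legal at 11am.
Legal at 9am is achievable: AllHands in 8am; Hiring in 8am; Legal in 9am; Triage in 10am.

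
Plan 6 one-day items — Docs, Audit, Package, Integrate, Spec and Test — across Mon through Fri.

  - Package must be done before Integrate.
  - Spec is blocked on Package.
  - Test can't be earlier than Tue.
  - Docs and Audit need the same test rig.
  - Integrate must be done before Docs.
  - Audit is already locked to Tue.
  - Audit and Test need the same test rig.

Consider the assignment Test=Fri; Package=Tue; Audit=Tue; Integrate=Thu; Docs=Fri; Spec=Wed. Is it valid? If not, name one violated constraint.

Yes, all constraints hold

Audit is already locked to Tue — holds.
Audit and Test need the same test rig — holds.
Spec is blocked on Package — holds.
Package must be done before Integrate — holds.
Test can't be earlier than Tue — holds.
Docs and Audit need the same test rig — holds.
Integrate must be done before Docs — holds.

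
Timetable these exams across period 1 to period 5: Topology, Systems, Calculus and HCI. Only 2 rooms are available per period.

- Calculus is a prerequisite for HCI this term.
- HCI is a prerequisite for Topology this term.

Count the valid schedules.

Splitting on Topology: it can be period 3 (5), period 4 (15), period 5 (30). Listing each branch's schedules as (Systems, Calculus, HCI) by period number:
Topology=period 3: (1,1,2) (2,1,2) (3,1,2) (4,1,2) (5,1,2) — 5.
Topology=period 4: (1,1,2) (1,1,3) (1,2,3) (2,1,2) (2,1,3) (2,2,3) (3,1,2) (3,1,3) (3,2,3) (4,1,2) (4,1,3) (4,2,3) (5,1,2) (5,1,3) (5,2,3) — 15.
Topology=period 5: (1,1,2) (1,1,3) (1,1,4) (1,2,3) (1,2,4) (1,3,4) (2,1,2) (2,1,3) (2,1,4) (2,2,3) (2,2,4) (2,3,4) (3,1,2) (3,1,3) (3,1,4) (3,2,3) (3,2,4) (3,3,4) (4,1,2) (4,1,3) (4,1,4) (4,2,3) (4,2,4) (4,3,4) (5,1,2) (5,1,3) (5,1,4) (5,2,3) (5,2,4) (5,3,4) — 30.
Summing: 5 + 15 + 30 = 50.

50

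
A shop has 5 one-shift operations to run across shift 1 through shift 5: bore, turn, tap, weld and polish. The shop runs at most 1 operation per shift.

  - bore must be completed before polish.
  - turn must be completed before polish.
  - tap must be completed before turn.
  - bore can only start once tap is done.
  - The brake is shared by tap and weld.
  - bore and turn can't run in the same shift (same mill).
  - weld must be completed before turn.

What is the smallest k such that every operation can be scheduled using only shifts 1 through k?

5 shifts

The precedence chain requires at least 3 distinct shifts.
With at most 1 per shift and 5 operations, at least 5 shifts are needed.
5 works (last occupied shift: shift 5): for example weld=shift 2; bore=shift 4; turn=shift 3; tap=shift 1; polish=shift 5.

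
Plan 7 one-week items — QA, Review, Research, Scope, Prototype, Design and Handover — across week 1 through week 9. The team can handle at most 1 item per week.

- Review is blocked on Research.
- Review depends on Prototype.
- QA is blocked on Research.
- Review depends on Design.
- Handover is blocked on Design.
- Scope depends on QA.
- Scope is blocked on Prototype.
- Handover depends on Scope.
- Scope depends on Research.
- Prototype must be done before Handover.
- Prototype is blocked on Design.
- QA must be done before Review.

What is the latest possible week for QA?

week 6

Precedence pushes QA to at least week 2; downstream work caps QA at week 7.
QA at week 6 is achievable: Review in week 7; Research in week 3; Design in week 1; Scope in week 8; Prototype in week 2; Handover in week 9; QA in week 6.
Nothing later works — the capacity limit rule out every week after week 6.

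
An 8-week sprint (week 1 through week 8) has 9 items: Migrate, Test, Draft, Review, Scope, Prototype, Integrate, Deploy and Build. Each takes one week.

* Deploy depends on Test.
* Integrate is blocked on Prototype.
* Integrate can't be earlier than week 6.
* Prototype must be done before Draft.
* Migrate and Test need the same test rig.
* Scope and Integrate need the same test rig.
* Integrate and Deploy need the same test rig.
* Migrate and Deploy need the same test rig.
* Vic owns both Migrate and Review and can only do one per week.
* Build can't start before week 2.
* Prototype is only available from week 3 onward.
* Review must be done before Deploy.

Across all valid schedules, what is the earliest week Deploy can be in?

week 2

Precedence pushes Deploy to at least week 2.
Deploy at week 2 is achievable: Test=week 1, Build=week 2, Integrate=week 6, Review=week 1, Prototype=week 3, Draft=week 4, Migrate=week 3, Scope=week 1, Deploy=week 2.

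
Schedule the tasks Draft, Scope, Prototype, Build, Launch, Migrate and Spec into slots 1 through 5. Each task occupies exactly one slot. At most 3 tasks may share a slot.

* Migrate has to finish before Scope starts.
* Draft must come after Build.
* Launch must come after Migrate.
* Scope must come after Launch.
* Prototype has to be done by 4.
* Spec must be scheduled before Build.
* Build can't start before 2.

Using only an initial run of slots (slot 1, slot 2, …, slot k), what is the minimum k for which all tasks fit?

3 slots

The precedence chain requires at least 3 distinct slots.
With at most 3 per slot and 7 tasks, at least 3 slots are needed.
3 works (last occupied slot: 3): for example Launch=2; Prototype=1; Spec=1; Scope=3; Build=2; Draft=3; Migrate=1.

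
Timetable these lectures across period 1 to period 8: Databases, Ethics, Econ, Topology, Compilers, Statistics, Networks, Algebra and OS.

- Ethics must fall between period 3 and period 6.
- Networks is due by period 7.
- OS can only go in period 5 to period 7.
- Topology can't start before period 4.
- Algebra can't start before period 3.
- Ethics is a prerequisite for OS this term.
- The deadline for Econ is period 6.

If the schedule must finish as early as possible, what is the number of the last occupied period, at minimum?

period 5

The precedence chain requires at least 2 distinct periods.
OS can't be placed before period 5, so the schedule must run through at least period 5.
5 works (last occupied period: period 5): for example Databases=period 1, Networks=period 1, Topology=period 4, Econ=period 1, Statistics=period 1, Ethics=period 3, Compilers=period 1, OS=period 5, Algebra=period 3.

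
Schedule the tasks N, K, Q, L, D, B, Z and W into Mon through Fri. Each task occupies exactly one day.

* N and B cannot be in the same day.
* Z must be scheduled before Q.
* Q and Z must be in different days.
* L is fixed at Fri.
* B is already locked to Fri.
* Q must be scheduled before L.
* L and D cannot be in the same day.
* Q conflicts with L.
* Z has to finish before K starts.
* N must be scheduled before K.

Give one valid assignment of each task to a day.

D in Mon; Z in Mon; N in Mon; Q in Tue; W in Mon; B in Fri; L in Fri; K in Tue

Checking: Z(Mon) before K(Tue); N(Mon) before K(Tue); Q(Tue) before L(Fri); Z(Mon) before Q(Tue); Q(Tue) != Z(Mon); N(Mon) != B(Fri); Q(Tue) != L(Fri); L(Fri) != D(Mon); B=Fri in [Fri,Fri]; L=Fri in [Fri,Fri].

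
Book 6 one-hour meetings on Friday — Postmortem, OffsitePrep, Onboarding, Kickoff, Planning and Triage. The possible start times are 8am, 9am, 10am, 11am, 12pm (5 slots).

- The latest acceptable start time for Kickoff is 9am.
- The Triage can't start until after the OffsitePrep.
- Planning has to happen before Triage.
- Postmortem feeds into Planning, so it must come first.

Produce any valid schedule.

OffsitePrep in 8am; Triage in 10am; Kickoff in 8am; Planning in 9am; Postmortem in 8am; Onboarding in 8am

Checking: OffsitePrep(8am) before Triage(10am); Planning(9am) before Triage(10am); Postmortem(8am) before Planning(9am); Kickoff=8am in [8am,9am].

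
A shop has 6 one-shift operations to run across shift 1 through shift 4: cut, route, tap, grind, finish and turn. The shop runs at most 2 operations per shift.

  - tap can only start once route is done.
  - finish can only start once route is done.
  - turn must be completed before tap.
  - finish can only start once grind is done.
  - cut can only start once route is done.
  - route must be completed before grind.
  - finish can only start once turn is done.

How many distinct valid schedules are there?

Splitting on cut: it can be shift 2 (11), shift 3 (14), shift 4 (13). Listing each branch's schedules as (route, tap, grind, finish, turn) by shift number:
cut=shift 2: (1,2,3,4,1) (1,3,2,3,1) (1,3,2,4,1) (1,3,3,4,1) (1,3,3,4,2) (1,4,2,3,1) (1,4,2,4,1) (1,4,2,4,3) (1,4,3,4,1) (1,4,3,4,2) (1,4,3,4,3) — 11.
cut=shift 3: (1,2,2,3,1) (1,2,2,4,1) (1,2,3,4,1) (1,3,2,4,1) (1,3,2,4,2) (1,4,2,3,1) (1,4,2,3,2) (1,4,2,4,1) (1,4,2,4,2) (1,4,2,4,3) (1,4,3,4,1) (1,4,3,4,2) (2,4,3,4,1) (2,4,3,4,2) — 14.
cut=shift 4: (1,2,2,3,1) (1,2,2,4,1) (1,2,3,4,1) (1,3,2,3,1) (1,3,2,3,2) (1,3,2,4,1) (1,3,2,4,2) (1,3,3,4,1) (1,3,3,4,2) (1,4,2,3,1) (1,4,2,3,2) (2,3,3,4,1) (2,3,3,4,2) — 13.
Summing: 11 + 14 + 13 = 38.

38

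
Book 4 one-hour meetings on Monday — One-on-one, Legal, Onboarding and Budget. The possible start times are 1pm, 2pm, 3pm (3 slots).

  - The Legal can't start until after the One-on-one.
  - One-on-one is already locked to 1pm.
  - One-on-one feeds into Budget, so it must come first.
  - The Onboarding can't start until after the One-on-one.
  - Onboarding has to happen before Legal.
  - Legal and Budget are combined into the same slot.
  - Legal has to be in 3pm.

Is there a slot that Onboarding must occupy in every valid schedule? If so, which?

One-on-one is fixed at 1pm and must come before Onboarding, so Onboarding is at least 2pm.
Legal is fixed at 3pm and must come after Onboarding, so Onboarding is at most 2pm.
So Onboarding must be 2pm.

2pm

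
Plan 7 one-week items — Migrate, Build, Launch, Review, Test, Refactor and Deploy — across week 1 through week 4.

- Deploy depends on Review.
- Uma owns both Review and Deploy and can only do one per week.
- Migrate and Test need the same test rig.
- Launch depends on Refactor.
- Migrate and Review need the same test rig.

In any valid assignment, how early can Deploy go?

week 2

Precedence pushes Deploy to at least week 2.
Deploy at week 2 is achievable: Deploy=week 2; Launch=week 2; Test=week 1; Migrate=week 2; Build=week 1; Review=week 1; Refactor=week 1.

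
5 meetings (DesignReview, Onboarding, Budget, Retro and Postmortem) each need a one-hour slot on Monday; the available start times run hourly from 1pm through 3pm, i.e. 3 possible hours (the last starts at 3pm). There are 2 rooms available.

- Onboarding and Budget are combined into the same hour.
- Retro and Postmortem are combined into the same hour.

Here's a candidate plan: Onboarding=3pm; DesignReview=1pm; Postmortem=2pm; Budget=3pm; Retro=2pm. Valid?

Yes

Retro and Postmortem are combined into the same hour — holds.
There are 2 rooms available — holds.
Onboarding and Budget are combined into the same hour — holds.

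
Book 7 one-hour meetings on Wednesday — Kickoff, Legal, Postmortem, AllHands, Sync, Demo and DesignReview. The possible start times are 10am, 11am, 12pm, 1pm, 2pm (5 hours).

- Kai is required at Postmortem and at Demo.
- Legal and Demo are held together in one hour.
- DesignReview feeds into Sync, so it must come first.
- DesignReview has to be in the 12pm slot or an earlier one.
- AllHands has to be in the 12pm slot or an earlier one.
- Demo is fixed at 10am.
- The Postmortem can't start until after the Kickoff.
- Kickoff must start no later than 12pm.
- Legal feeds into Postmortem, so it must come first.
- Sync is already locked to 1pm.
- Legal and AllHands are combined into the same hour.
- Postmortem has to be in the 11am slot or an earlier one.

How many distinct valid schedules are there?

3

Enumerating: DesignReview in 10am; Sync in 1pm; Kickoff in 10am; Demo in 10am; Postmortem in 11am; AllHands in 10am; Legal in 10am | Kickoff -> 10am, Legal -> 10am, AllHands -> 10am, Demo -> 10am, Sync -> 1pm, Postmortem -> 11am, DesignReview -> 11am | DesignReview in 12pm, Legal in 10am, Demo in 10am, AllHands in 10am, Kickoff in 10am, Postmortem in 11am, Sync in 1pm.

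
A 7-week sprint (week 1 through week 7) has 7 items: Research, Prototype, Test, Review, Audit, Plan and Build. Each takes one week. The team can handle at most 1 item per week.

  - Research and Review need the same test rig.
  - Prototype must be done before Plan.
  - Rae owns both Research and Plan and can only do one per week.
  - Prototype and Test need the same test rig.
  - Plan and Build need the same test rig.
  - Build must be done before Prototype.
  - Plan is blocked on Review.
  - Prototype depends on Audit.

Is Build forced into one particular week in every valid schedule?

Build can be week 1 (e.g. Build=week 1, Audit=week 2, Plan=week 5, Research=week 6, Prototype=week 3, Review=week 4, Test=week 7) or week 2 (e.g. Test=week 7; Audit=week 1; Build=week 2; Research=week 6; Review=week 4; Plan=week 5; Prototype=week 3).

No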